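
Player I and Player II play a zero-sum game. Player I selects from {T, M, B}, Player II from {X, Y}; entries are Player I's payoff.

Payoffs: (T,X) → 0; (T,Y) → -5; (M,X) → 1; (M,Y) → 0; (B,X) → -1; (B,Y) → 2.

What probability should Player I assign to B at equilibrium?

Row minima: T → -5, M → 0, B → -1; maximin = 0.
Column maxima: X → 1, Y → 2; minimax = 1.
0 ≠ 1, so there is no saddle point; optimal play is mixed.
T is strictly dominated by M, so Player I never plays it.
On the remaining 2×2 (M, B vs X, Y):
Let Player I play M with probability p. Expected payoff against X: 1p + (-1)(1−p) = 2p − 1; against Y: 0p + 2(1−p) = −2p + 2.
Setting these equal: 2p − 1 = −2p + 2 ⇒ 4p = 3 ⇒ p = 3/4, and the value is (2)·(3/4) − 1 = 1/2.
For Player II: with q = P(X), equating M's and B's payoffs gives q = −3q + 2 ⇒ q = 1/2.

1/4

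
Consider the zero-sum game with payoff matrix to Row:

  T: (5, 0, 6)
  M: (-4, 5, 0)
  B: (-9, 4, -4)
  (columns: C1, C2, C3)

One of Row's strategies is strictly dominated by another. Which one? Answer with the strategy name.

B

M gives a strictly higher payoff than B against every column: -4 > -9, 5 > 4, 0 > -4.
So B is strictly dominated and Row never plays it.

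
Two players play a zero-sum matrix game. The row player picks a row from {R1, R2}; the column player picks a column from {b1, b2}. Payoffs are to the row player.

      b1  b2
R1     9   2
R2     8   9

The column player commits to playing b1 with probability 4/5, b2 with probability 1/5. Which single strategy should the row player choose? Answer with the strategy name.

R2

Expected payoff of R1: (4/5)·9 + (1/5)·2 = 38/5.
Expected payoff of R2: (4/5)·8 + (1/5)·9 = 41/5.
The largest is 41/5, so the row player's best response is R2.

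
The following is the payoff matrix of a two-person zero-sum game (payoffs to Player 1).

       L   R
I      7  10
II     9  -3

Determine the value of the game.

Row minima: I → 7, II → -3; maximin = 7.
Column maxima: L → 9, R → 10; minimax = 9.
7 ≠ 9, so there is no saddle point; optimal play is mixed.
Let Player 1 play I with probability p. Expected payoff against L: 7p + 9(1−p) = −2p + 9; against R: 10p + (-3)(1−p) = 13p − 3.
Setting these equal: −2p + 9 = 13p − 3 ⇒ −15p = -12 ⇒ p = 4/5, and the value is (-2)·(4/5) + 9 = 37/5.
For Player 2: with q = P(L), equating I's and II's payoffs gives −3q + 10 = 12q − 3 ⇒ q = 13/15.

37/5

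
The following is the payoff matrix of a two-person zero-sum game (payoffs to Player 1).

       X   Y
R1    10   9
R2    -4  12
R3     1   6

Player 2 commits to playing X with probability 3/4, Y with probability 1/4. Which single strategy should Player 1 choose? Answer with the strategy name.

Expected payoff of R1: (3/4)·10 + (1/4)·9 = 39/4.
Expected payoff of R2: (3/4)·(-4) + (1/4)·12 = 0.
Expected payoff of R3: (3/4)·1 + (1/4)·6 = 9/4.
The largest is 39/4, so Player 1's best response is R1.

R1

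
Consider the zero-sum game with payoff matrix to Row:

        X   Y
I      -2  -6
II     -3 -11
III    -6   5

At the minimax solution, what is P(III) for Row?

4/15

Row minima: I → -6, II → -11, III → -6; maximin = -6.
Column maxima: X → -2, Y → 5; minimax = -2.
-6 ≠ -2, so there is no saddle point; optimal play is mixed.
II is strictly dominated by I, so Row never plays it.
On the remaining 2×2 (I, III vs X, Y):
Let Row play I with probability p. Expected payoff against X: (-2)p + (-6)(1−p) = 4p − 6; against Y: (-6)p + 5(1−p) = −11p + 5.
Setting these equal: 4p − 6 = −11p + 5 ⇒ 15p = 11 ⇒ p = 11/15, and the value is (4)·(11/15) − 6 = -46/15.
For Column: with q = P(X), equating I's and III's payoffs gives 4q − 6 = −11q + 5 ⇒ q = 11/15.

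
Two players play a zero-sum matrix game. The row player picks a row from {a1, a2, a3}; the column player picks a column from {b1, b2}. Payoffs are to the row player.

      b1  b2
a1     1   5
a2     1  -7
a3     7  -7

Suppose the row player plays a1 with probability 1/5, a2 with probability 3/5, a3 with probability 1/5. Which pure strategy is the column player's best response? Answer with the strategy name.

b2

If the column player plays b1, the row player's expected payoff is (1/5)·1 + (3/5)·1 + (1/5)·7 = 11/5.
If the column player plays b2, the row player's expected payoff is (1/5)·5 + (3/5)·(-7) + (1/5)·(-7) = -23/5.
The column player minimizes the row player's payoff; the smallest is -23/5, so the best response is b2.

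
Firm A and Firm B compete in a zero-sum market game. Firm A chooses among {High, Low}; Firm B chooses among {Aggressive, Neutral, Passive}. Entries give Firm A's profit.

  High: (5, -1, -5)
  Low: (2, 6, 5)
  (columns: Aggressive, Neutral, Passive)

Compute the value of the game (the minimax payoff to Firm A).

Row minima: High → -5, Low → 2; maximin = 2.
Column maxima: Aggressive → 5, Neutral → 6, Passive → 5; minimax = 5.
2 ≠ 5, so there is no saddle point; optimal play is mixed.
Neutral is strictly dominated by Passive (it gives Firm A strictly more in every row), so Firm B never plays it.
On the remaining 2×2 (High, Low vs Aggressive, Passive):
Let Firm A play High with probability p. Expected payoff against Aggressive: 5p + 2(1−p) = 3p + 2; against Passive: (-5)p + 5(1−p) = −10p + 5.
Setting these equal: 3p + 2 = −10p + 5 ⇒ 13p = 3 ⇒ p = 3/13, and the value is (3)·(3/13) + 2 = 35/13.
For Firm B: with q = P(Aggressive), equating High's and Low's payoffs gives 10q − 5 = −3q + 5 ⇒ q = 10/13.

35/13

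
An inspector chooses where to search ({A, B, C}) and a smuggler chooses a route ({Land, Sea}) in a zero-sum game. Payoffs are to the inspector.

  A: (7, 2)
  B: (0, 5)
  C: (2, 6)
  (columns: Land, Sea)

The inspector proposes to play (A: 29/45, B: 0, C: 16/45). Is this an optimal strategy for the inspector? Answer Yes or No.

No

Against Land this mix gives (29/45)·7 + (16/45)·2 = 47/9.
Against Sea this mix gives (29/45)·2 + (16/45)·6 = 154/45.
The smuggler will play Sea, holding the inspector to 154/45. Shifting weight toward the row that does better against Sea would raise this floor (the equalizing mix achieves 38/9 against both Sea and Land), so the proposed strategy is not optimal.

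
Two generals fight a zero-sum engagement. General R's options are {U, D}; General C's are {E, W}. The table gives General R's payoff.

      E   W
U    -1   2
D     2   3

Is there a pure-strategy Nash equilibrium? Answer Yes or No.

Yes

Row minima: U → -1, D → 2; maximin = 2.
Column maxima: E → 2, W → 3; minimax = 2.
maximin = minimax = 2, so a saddle point exists.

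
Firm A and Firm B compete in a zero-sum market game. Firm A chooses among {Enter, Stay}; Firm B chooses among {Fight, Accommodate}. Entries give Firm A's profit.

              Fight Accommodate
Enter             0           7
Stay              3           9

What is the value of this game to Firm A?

Row minima: Enter → 0, Stay → 3; maximin = 3.
Column maxima: Fight → 3, Accommodate → 9; minimax = 3.
Since maximin = minimax = 3, there is a saddle point and the value is 3.

3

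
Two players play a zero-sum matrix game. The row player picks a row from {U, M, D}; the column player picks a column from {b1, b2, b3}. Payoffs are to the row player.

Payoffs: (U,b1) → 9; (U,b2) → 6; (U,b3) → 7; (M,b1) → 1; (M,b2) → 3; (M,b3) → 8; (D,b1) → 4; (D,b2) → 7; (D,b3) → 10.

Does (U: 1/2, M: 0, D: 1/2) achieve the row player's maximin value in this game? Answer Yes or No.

Against b1 this mix gives (1/2)·9 + (1/2)·4 = 13/2.
Against b2 this mix gives (1/2)·6 + (1/2)·7 = 13/2.
Against b3 this mix gives (1/2)·7 + (1/2)·10 = 17/2.
All of the column player's active replies (b1, b2) yield 13/2, and no column does worse for the row player. The mix makes the column player indifferent and guarantees 13/2, so it is optimal.

Yes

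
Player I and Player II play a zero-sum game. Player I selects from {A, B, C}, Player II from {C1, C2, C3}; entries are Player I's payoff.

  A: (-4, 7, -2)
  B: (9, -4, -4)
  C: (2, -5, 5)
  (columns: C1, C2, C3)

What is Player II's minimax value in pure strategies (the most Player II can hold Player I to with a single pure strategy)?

Column maxima: C1 → 9, C2 → 7, C3 → 5.
The smallest of these is 5.

5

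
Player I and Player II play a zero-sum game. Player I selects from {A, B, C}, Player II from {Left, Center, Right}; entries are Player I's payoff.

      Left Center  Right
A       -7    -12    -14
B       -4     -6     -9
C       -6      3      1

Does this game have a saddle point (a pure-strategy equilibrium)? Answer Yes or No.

Row minima: A → -14, B → -9, C → -6; maximin = -6.
Column maxima: Left → -4, Center → 3, Right → 1; minimax = -4.
-6 ≠ -4, so no pure-strategy equilibrium exists.

No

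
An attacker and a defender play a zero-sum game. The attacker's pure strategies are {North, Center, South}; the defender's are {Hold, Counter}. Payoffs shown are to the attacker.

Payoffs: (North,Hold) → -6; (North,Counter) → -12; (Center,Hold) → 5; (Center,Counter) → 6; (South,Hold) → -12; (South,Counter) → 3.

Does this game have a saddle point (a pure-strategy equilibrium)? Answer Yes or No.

Yes

Row minima: North → -12, Center → 5, South → -12; maximin = 5.
Column maxima: Hold → 5, Counter → 6; minimax = 5.
maximin = minimax = 5, so a saddle point exists.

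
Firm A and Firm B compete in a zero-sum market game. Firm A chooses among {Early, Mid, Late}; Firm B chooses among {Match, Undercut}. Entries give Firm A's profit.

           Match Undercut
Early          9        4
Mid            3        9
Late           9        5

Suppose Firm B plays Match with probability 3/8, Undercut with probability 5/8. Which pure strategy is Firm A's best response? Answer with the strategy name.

Expected payoff of Early: (3/8)·9 + (5/8)·4 = 47/8.
Expected payoff of Mid: (3/8)·3 + (5/8)·9 = 27/4.
Expected payoff of Late: (3/8)·9 + (5/8)·5 = 13/2.
The largest is 27/4, so Firm A's best response is Mid.

Mid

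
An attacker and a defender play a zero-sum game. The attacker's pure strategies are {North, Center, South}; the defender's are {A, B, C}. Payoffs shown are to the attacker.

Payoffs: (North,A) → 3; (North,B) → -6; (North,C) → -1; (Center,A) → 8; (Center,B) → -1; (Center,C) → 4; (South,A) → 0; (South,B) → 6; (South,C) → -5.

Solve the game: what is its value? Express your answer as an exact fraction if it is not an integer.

Row minima: North → -6, Center → -1, South → -5; maximin = -1.
Column maxima: A → 8, B → 6, C → 4; minimax = 4.
-1 ≠ 4, so there is no saddle point; optimal play is mixed.
North is strictly dominated by Center, so the attacker never plays it.
A is strictly dominated by C (it gives the attacker strictly more in every row), so the defender never plays it.
On the remaining 2×2 (Center, South vs B, C):
Let the attacker play Center with probability p. Expected payoff against B: (-1)p + 6(1−p) = −7p + 6; against C: 4p + (-5)(1−p) = 9p − 5.
Setting these equal: −7p + 6 = 9p − 5 ⇒ −16p = -11 ⇒ p = 11/16, and the value is (-7)·(11/16) + 6 = 19/16.
For the defender: with q = P(B), equating Center's and South's payoffs gives −5q + 4 = 11q − 5 ⇒ q = 9/16.

19/16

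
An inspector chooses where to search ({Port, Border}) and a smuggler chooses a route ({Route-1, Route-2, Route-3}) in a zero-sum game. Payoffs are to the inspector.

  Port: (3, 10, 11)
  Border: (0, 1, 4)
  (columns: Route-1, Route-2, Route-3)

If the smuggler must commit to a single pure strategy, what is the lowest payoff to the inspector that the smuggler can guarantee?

Column maxima: Route-1 → 3, Route-2 → 10, Route-3 → 11.
The smallest of these is 3.

3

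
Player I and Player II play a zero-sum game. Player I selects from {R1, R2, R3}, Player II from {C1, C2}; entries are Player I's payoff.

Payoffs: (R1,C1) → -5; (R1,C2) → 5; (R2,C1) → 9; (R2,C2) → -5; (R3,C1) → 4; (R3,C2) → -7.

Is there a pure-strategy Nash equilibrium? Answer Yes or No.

Row minima: R1 → -5, R2 → -5, R3 → -7; maximin = -5.
Column maxima: C1 → 9, C2 → 5; minimax = 5.
-5 ≠ 5, so no pure-strategy equilibrium exists.

No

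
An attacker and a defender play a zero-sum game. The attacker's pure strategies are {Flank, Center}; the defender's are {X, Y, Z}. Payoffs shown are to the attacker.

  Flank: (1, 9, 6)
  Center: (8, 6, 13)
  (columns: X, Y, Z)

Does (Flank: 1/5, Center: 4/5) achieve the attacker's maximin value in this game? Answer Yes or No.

Against X this mix gives (1/5)·1 + (4/5)·8 = 33/5.
Against Y this mix gives (1/5)·9 + (4/5)·6 = 33/5.
Against Z this mix gives (1/5)·6 + (4/5)·13 = 58/5.
All of the defender's active replies (X, Y) yield 33/5, and no column does worse for the attacker. The mix makes the defender indifferent and guarantees 33/5, so it is optimal.

Yes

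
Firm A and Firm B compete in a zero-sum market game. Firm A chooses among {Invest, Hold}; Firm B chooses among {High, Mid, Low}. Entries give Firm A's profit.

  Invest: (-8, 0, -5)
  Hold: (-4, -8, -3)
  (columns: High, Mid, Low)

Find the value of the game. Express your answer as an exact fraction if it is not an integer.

Row minima: Invest → -8, Hold → -8; maximin = -8.
Column maxima: High → -4, Mid → 0, Low → -3; minimax = -4.
-8 ≠ -4, so there is no saddle point; optimal play is mixed.
Low is strictly dominated by High (it gives Firm A strictly more in every row), so Firm B never plays it.
On the remaining 2×2 (Invest, Hold vs High, Mid):
Let Firm A play Invest with probability p. Expected payoff against High: (-8)p + (-4)(1−p) = −4p − 4; against Mid: 0p + (-8)(1−p) = 8p − 8.
Setting these equal: −4p − 4 = 8p − 8 ⇒ −12p = -4 ⇒ p = 1/3, and the value is (-4)·(1/3) − 4 = -16/3.
For Firm B: with q = P(High), equating Invest's and Hold's payoffs gives −8q = 4q − 8 ⇒ q = 2/3.

-16/3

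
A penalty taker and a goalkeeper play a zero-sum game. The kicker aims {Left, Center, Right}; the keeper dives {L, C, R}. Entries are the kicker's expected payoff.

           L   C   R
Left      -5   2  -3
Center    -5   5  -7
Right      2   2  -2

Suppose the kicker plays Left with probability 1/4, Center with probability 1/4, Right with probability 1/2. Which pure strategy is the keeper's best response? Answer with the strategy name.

If the keeper plays L, the kicker's expected payoff is (1/4)·(-5) + (1/4)·(-5) + (1/2)·2 = -3/2.
If the keeper plays C, the kicker's expected payoff is (1/4)·2 + (1/4)·5 + (1/2)·2 = 11/4.
If the keeper plays R, the kicker's expected payoff is (1/4)·(-3) + (1/4)·(-7) + (1/2)·(-2) = -7/2.
The keeper minimizes the kicker's payoff; the smallest is -7/2, so the best response is R.

R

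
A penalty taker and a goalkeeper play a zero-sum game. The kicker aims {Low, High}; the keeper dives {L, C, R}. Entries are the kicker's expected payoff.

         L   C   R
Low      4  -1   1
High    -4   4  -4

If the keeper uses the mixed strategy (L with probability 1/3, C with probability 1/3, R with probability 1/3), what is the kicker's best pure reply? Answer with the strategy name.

Expected payoff of Low: (1/3)·4 + (1/3)·(-1) + (1/3)·1 = 4/3.
Expected payoff of High: (1/3)·(-4) + (1/3)·4 + (1/3)·(-4) = -4/3.
The largest is 4/3, so the kicker's best response is Low.

Low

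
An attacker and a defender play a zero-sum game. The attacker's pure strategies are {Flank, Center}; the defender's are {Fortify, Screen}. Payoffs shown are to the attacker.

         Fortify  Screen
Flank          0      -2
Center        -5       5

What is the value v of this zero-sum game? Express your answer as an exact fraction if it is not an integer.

-5/6

Row minima: Flank → -2, Center → -5; maximin = -2.
Column maxima: Fortify → 0, Screen → 5; minimax = 0.
-2 ≠ 0, so there is no saddle point; optimal play is mixed.
Let the attacker play Flank with probability p. Expected payoff against Fortify: 0p + (-5)(1−p) = 5p − 5; against Screen: (-2)p + 5(1−p) = −7p + 5.
Setting these equal: 5p − 5 = −7p + 5 ⇒ 12p = 10 ⇒ p = 5/6, and the value is (5)·(5/6) − 5 = -5/6.
For the defender: with q = P(Fortify), equating Flank's and Center's payoffs gives 2q − 2 = −10q + 5 ⇒ q = 7/12.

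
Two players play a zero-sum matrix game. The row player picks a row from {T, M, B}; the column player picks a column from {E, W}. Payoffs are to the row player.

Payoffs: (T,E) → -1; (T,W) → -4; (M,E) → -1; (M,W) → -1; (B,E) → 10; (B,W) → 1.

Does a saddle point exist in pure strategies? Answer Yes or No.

Yes

Row minima: T → -4, M → -1, B → 1; maximin = 1.
Column maxima: E → 10, W → 1; minimax = 1.
maximin = minimax = 1, so a saddle point exists.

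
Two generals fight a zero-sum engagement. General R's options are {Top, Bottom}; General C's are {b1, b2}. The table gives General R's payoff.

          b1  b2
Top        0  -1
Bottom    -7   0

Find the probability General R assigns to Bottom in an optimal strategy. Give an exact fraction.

1/8

Row minima: Top → -1, Bottom → -7; maximin = -1.
Column maxima: b1 → 0, b2 → 0; minimax = 0.
-1 ≠ 0, so there is no saddle point; optimal play is mixed.
Let General R play Top with probability p. Expected payoff against b1: 0p + (-7)(1−p) = 7p − 7; against b2: (-1)p + 0(1−p) = −p.
Setting these equal: 7p − 7 = −p ⇒ 8p = 7 ⇒ p = 7/8, and the value is (7)·(7/8) − 7 = -7/8.
For General C: with q = P(b1), equating Top's and Bottom's payoffs gives q − 1 = −7q ⇒ q = 1/8.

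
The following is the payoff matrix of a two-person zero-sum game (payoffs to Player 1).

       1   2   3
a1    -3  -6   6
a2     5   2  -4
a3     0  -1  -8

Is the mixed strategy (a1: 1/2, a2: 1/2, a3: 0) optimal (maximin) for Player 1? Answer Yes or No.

No

Against 1 this mix gives (1/2)·(-3) + (1/2)·5 = 1.
Against 2 this mix gives (1/2)·(-6) + (1/2)·2 = -2.
Against 3 this mix gives (1/2)·6 + (1/2)·(-4) = 1.
Player 2 will play 2, holding Player 1 to -2. Shifting weight toward the row that does better against 2 would raise this floor (the equalizing mix achieves -2/3 against both 2 and 3), so the proposed strategy is not optimal.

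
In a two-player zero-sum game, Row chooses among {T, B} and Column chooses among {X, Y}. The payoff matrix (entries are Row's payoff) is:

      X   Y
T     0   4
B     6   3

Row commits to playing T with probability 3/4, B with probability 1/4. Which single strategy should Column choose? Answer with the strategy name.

If Column plays X, Row's expected payoff is (3/4)·0 + (1/4)·6 = 3/2.
If Column plays Y, Row's expected payoff is (3/4)·4 + (1/4)·3 = 15/4.
Column minimizes Row's payoff; the smallest is 3/2, so the best response is X.

X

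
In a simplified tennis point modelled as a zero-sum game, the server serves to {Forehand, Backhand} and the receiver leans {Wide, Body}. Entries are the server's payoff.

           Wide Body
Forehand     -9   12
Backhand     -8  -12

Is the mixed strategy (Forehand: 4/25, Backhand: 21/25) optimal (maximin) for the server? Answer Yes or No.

Against Wide this mix gives (4/25)·(-9) + (21/25)·(-8) = -204/25.
Against Body this mix gives (4/25)·12 + (21/25)·(-12) = -204/25.
All of the receiver's active replies (Wide, Body) yield -204/25, and no column does worse for the server. The mix makes the receiver indifferent and guarantees -204/25, so it is optimal.

Yes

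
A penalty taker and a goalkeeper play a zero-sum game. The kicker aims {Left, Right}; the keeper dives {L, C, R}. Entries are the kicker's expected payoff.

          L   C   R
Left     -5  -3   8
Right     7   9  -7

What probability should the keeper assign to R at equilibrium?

4/9

Row minima: Left → -5, Right → -7; maximin = -5.
Column maxima: L → 7, C → 9, R → 8; minimax = 7.
-5 ≠ 7, so there is no saddle point; optimal play is mixed.
C is strictly dominated by L (it gives the kicker strictly more in every row), so the keeper never plays it.
On the remaining 2×2 (Left, Right vs L, R):
Let the kicker play Left with probability p. Expected payoff against L: (-5)p + 7(1−p) = −12p + 7; against R: 8p + (-7)(1−p) = 15p − 7.
Setting these equal: −12p + 7 = 15p − 7 ⇒ −27p = -14 ⇒ p = 14/27, and the value is (-12)·(14/27) + 7 = 7/9.
For the keeper: with q = P(L), equating Left's and Right's payoffs gives −13q + 8 = 14q − 7 ⇒ q = 5/9.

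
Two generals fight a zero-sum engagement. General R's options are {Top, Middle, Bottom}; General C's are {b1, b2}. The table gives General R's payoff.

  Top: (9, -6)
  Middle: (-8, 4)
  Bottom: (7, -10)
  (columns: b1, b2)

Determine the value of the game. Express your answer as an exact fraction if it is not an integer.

-4/9

Row minima: Top → -6, Middle → -8, Bottom → -10; maximin = -6.
Column maxima: b1 → 9, b2 → 4; minimax = 4.
-6 ≠ 4, so there is no saddle point; optimal play is mixed.
Bottom is strictly dominated by Top, so General R never plays it.
On the remaining 2×2 (Top, Middle vs b1, b2):
Let General R play Top with probability p. Expected payoff against b1: 9p + (-8)(1−p) = 17p − 8; against b2: (-6)p + 4(1−p) = −10p + 4.
Setting these equal: 17p − 8 = −10p + 4 ⇒ 27p = 12 ⇒ p = 4/9, and the value is (17)·(4/9) − 8 = -4/9.
For General C: with q = P(b1), equating Top's and Middle's payoffs gives 15q − 6 = −12q + 4 ⇒ q = 10/27.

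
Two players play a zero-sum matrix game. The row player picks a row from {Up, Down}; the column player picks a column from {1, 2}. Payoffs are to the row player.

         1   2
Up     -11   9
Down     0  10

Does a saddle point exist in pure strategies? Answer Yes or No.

Row minima: Up → -11, Down → 0; maximin = 0.
Column maxima: 1 → 0, 2 → 10; minimax = 0.
maximin = minimax = 0, so a saddle point exists.

Yes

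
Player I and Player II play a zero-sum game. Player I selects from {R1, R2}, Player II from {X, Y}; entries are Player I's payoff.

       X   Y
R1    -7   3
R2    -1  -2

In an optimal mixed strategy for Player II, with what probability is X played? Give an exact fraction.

5/11

Row minima: R1 → -7, R2 → -2; maximin = -2.
Column maxima: X → -1, Y → 3; minimax = -1.
-2 ≠ -1, so there is no saddle point; optimal play is mixed.
Let Player I play R1 with probability p. Expected payoff against X: (-7)p + (-1)(1−p) = −6p − 1; against Y: 3p + (-2)(1−p) = 5p − 2.
Setting these equal: −6p − 1 = 5p − 2 ⇒ −11p = -1 ⇒ p = 1/11, and the value is (-6)·(1/11) − 1 = -17/11.
For Player II: with q = P(X), equating R1's and R2's payoffs gives −10q + 3 = q − 2 ⇒ q = 5/11.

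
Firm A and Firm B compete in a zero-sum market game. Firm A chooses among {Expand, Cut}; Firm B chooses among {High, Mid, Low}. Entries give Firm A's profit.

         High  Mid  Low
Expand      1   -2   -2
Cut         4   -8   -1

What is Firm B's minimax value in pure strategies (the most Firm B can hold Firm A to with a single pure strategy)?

Column maxima: High → 4, Mid → -2, Low → -1.
The smallest of these is -2.

-2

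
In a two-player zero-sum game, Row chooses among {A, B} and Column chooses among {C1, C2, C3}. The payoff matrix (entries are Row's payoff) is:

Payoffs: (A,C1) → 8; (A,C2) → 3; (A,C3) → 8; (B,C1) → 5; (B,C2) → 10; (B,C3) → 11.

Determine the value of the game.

13/2

Row minima: A → 3, B → 5; maximin = 5.
Column maxima: C1 → 8, C2 → 10, C3 → 11; minimax = 8.
5 ≠ 8, so there is no saddle point; optimal play is mixed.
C3 is strictly dominated by C2 (it gives Row strictly more in every row), so Column never plays it.
On the remaining 2×2 (A, B vs C1, C2):
Let Row play A with probability p. Expected payoff against C1: 8p + 5(1−p) = 3p + 5; against C2: 3p + 10(1−p) = −7p + 10.
Setting these equal: 3p + 5 = −7p + 10 ⇒ 10p = 5 ⇒ p = 1/2, and the value is (3)·(1/2) + 5 = 13/2.
For Column: with q = P(C1), equating A's and B's payoffs gives 5q + 3 = −5q + 10 ⇒ q = 7/10.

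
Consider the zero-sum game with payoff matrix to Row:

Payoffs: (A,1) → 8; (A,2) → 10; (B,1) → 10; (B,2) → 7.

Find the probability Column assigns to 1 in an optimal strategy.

3/5

Row minima: A → 8, B → 7; maximin = 8.
Column maxima: 1 → 10, 2 → 10; minimax = 10.
8 ≠ 10, so there is no saddle point; optimal play is mixed.
Let Row play A with probability p. Expected payoff against 1: 8p + 10(1−p) = −2p + 10; against 2: 10p + 7(1−p) = 3p + 7.
Setting these equal: −2p + 10 = 3p + 7 ⇒ −5p = -3 ⇒ p = 3/5, and the value is (-2)·(3/5) + 10 = 44/5.
For Column: with q = P(1), equating A's and B's payoffs gives −2q + 10 = 3q + 7 ⇒ q = 3/5.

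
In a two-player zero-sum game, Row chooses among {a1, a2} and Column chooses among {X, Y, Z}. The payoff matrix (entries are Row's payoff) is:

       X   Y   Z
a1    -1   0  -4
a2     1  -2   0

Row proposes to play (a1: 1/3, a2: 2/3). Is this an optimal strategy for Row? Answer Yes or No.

Against X this mix gives (1/3)·(-1) + (2/3)·1 = 1/3.
Against Y this mix gives (1/3)·0 + (2/3)·(-2) = -4/3.
Against Z this mix gives (1/3)·(-4) + (2/3)·0 = -4/3.
All of Column's active replies (Y, Z) yield -4/3, and no column does worse for Row. The mix makes Column indifferent and guarantees -4/3, so it is optimal.

Yes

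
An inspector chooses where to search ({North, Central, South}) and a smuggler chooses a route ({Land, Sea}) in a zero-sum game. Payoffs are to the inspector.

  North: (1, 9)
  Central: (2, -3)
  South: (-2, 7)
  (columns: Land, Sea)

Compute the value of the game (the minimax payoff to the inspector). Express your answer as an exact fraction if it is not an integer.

Row minima: North → 1, Central → -3, South → -2; maximin = 1.
Column maxima: Land → 2, Sea → 9; minimax = 2.
1 ≠ 2, so there is no saddle point; optimal play is mixed.
South is strictly dominated by North, so the inspector never plays it.
On the remaining 2×2 (North, Central vs Land, Sea):
Let the inspector play North with probability p. Expected payoff against Land: 1p + 2(1−p) = −p + 2; against Sea: 9p + (-3)(1−p) = 12p − 3.
Setting these equal: −p + 2 = 12p − 3 ⇒ −13p = -5 ⇒ p = 5/13, and the value is (-1)·(5/13) + 2 = 21/13.
For the smuggler: with q = P(Land), equating North's and Central's payoffs gives −8q + 9 = 5q − 3 ⇒ q = 12/13.

21/13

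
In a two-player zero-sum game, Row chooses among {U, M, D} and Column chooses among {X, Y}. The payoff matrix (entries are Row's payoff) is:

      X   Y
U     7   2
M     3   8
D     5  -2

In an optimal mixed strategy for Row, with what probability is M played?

1/2

Row minima: U → 2, M → 3, D → -2; maximin = 3.
Column maxima: X → 7, Y → 8; minimax = 7.
3 ≠ 7, so there is no saddle point; optimal play is mixed.
D is strictly dominated by U, so Row never plays it.
On the remaining 2×2 (U, M vs X, Y):
Let Row play U with probability p. Expected payoff against X: 7p + 3(1−p) = 4p + 3; against Y: 2p + 8(1−p) = −6p + 8.
Setting these equal: 4p + 3 = −6p + 8 ⇒ 10p = 5 ⇒ p = 1/2, and the value is (4)·(1/2) + 3 = 5.
For Column: with q = P(X), equating U's and M's payoffs gives 5q + 2 = −5q + 8 ⇒ q = 3/5.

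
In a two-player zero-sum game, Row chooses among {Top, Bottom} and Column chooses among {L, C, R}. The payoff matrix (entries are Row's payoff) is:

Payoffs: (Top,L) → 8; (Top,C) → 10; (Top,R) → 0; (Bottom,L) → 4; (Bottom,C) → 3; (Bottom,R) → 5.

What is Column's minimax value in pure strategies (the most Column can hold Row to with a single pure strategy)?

5

Column maxima: L → 8, C → 10, R → 5.
The smallest of these is 5.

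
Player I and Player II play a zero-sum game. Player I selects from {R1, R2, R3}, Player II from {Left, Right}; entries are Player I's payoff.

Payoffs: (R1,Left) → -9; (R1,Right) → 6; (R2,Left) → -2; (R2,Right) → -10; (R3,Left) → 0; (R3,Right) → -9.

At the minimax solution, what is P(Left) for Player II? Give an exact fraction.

Row minima: R1 → -9, R2 → -10, R3 → -9; maximin = -9.
Column maxima: Left → 0, Right → 6; minimax = 0.
-9 ≠ 0, so there is no saddle point; optimal play is mixed.
R2 is strictly dominated by R3, so Player I never plays it.
On the remaining 2×2 (R1, R3 vs Left, Right):
Let Player I play R1 with probability p. Expected payoff against Left: (-9)p + 0(1−p) = −9p; against Right: 6p + (-9)(1−p) = 15p − 9.
Setting these equal: −9p = 15p − 9 ⇒ −24p = -9 ⇒ p = 3/8, and the value is (-9)·(3/8) = -27/8.
For Player II: with q = P(Left), equating R1's and R3's payoffs gives −15q + 6 = 9q − 9 ⇒ q = 5/8.

5/8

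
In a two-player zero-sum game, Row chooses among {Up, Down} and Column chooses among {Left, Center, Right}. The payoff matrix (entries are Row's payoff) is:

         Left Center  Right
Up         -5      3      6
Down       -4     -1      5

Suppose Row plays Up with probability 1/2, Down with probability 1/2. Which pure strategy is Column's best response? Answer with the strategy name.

Left

If Column plays Left, Row's expected payoff is (1/2)·(-5) + (1/2)·(-4) = -9/2.
If Column plays Center, Row's expected payoff is (1/2)·3 + (1/2)·(-1) = 1.
If Column plays Right, Row's expected payoff is (1/2)·6 + (1/2)·5 = 11/2.
Column minimizes Row's payoff; the smallest is -9/2, so the best response is Left.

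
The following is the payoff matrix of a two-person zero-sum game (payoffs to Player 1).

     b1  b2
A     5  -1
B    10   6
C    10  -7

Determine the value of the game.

6

Row minima: A → -1, B → 6, C → -7; maximin = 6.
Column maxima: b1 → 10, b2 → 6; minimax = 6.
Since maximin = minimax = 6, there is a saddle point and the value is 6.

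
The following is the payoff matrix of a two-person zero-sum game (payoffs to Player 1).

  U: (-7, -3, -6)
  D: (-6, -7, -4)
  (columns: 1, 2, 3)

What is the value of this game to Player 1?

Row minima: U → -7, D → -7; maximin = -7.
Column maxima: 1 → -6, 2 → -3, 3 → -4; minimax = -6.
-7 ≠ -6, so there is no saddle point; optimal play is mixed.
3 is strictly dominated by 1 (it gives Player 1 strictly more in every row), so Player 2 never plays it.
On the remaining 2×2 (U, D vs 1, 2):
Let Player 1 play U with probability p. Expected payoff against 1: (-7)p + (-6)(1−p) = −p − 6; against 2: (-3)p + (-7)(1−p) = 4p − 7.
Setting these equal: −p − 6 = 4p − 7 ⇒ −5p = -1 ⇒ p = 1/5, and the value is (-1)·(1/5) − 6 = -31/5.
For Player 2: with q = P(1), equating U's and D's payoffs gives −4q − 3 = q − 7 ⇒ q = 4/5.

-31/5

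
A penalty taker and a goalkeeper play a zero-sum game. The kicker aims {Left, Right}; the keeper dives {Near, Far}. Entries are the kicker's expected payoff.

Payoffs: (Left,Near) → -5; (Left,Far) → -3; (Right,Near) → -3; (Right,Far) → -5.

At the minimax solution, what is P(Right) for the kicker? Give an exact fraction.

Row minima: Left → -5, Right → -5; maximin = -5.
Column maxima: Near → -3, Far → -3; minimax = -3.
-5 ≠ -3, so there is no saddle point; optimal play is mixed.
Let the kicker play Left with probability p. Expected payoff against Near: (-5)p + (-3)(1−p) = −2p − 3; against Far: (-3)p + (-5)(1−p) = 2p − 5.
Setting these equal: −2p − 3 = 2p − 5 ⇒ −4p = -2 ⇒ p = 1/2, and the value is (-2)·(1/2) − 3 = -4.
For the keeper: with q = P(Near), equating Left's and Right's payoffs gives −2q − 3 = 2q − 5 ⇒ q = 1/2.

1/2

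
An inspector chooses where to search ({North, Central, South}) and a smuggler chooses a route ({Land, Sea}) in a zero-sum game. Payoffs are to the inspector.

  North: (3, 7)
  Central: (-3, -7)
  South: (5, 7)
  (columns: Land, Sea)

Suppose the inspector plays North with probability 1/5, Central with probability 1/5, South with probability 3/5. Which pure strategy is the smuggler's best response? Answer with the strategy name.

Land

If the smuggler plays Land, the inspector's expected payoff is (1/5)·3 + (1/5)·(-3) + (3/5)·5 = 3.
If the smuggler plays Sea, the inspector's expected payoff is (1/5)·7 + (1/5)·(-7) + (3/5)·7 = 21/5.
The smuggler minimizes the inspector's payoff; the smallest is 3, so the best response is Land.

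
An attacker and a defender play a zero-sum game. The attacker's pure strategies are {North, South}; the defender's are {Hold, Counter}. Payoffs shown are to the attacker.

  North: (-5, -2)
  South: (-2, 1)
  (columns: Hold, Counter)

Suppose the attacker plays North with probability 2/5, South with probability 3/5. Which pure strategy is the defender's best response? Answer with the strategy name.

If the defender plays Hold, the attacker's expected payoff is (2/5)·(-5) + (3/5)·(-2) = -16/5.
If the defender plays Counter, the attacker's expected payoff is (2/5)·(-2) + (3/5)·1 = -1/5.
The defender minimizes the attacker's payoff; the smallest is -16/5, so the best response is Hold.

Hold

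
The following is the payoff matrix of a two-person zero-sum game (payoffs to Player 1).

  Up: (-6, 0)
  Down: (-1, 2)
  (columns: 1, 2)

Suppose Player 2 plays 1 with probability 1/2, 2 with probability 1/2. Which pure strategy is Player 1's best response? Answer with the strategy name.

Expected payoff of Up: (1/2)·(-6) + (1/2)·0 = -3.
Expected payoff of Down: (1/2)·(-1) + (1/2)·2 = 1/2.
The largest is 1/2, so Player 1's best response is Down.

Down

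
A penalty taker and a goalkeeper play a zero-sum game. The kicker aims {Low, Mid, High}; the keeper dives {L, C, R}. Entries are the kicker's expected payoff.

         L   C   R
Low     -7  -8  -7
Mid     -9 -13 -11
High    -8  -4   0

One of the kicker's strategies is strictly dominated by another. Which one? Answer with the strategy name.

Low gives a strictly higher payoff than Mid against every column: -7 > -9, -8 > -13, -7 > -11.
So Mid is strictly dominated and the kicker never plays it.

Mid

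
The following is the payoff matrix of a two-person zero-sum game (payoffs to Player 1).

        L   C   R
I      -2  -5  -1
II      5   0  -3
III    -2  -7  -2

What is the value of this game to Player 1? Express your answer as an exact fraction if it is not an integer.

-15/7

Row minima: I → -5, II → -3, III → -7; maximin = -3.
Column maxima: L → 5, C → 0, R → -1; minimax = -1.
-3 ≠ -1, so there is no saddle point; optimal play is mixed.
L is strictly dominated by C (it gives Player 1 strictly more in every row), so Player 2 never plays it.
With L eliminated, III is strictly dominated by I (I gives Player 1 strictly more in every remaining column), so Player 1 never plays it.
On the remaining 2×2 (I, II vs C, R):
Let Player 1 play I with probability p. Expected payoff against C: (-5)p + 0(1−p) = −5p; against R: (-1)p + (-3)(1−p) = 2p − 3.
Setting these equal: −5p = 2p − 3 ⇒ −7p = -3 ⇒ p = 3/7, and the value is (-5)·(3/7) = -15/7.
For Player 2: with q = P(C), equating I's and II's payoffs gives −4q − 1 = 3q − 3 ⇒ q = 2/7.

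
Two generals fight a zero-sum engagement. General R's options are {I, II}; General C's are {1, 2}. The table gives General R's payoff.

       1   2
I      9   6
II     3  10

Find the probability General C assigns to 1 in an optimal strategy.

Row minima: I → 6, II → 3; maximin = 6.
Column maxima: 1 → 9, 2 → 10; minimax = 9.
6 ≠ 9, so there is no saddle point; optimal play is mixed.
Let General R play I with probability p. Expected payoff against 1: 9p + 3(1−p) = 6p + 3; against 2: 6p + 10(1−p) = −4p + 10.
Setting these equal: 6p + 3 = −4p + 10 ⇒ 10p = 7 ⇒ p = 7/10, and the value is (6)·(7/10) + 3 = 36/5.
For General C: with q = P(1), equating I's and II's payoffs gives 3q + 6 = −7q + 10 ⇒ q = 2/5.

2/5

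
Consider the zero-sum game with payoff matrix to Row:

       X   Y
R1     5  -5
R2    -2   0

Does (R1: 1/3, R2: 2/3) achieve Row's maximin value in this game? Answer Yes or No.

No

Against X this mix gives (1/3)·5 + (2/3)·(-2) = 1/3.
Against Y this mix gives (1/3)·(-5) + (2/3)·0 = -5/3.
Column will play Y, holding Row to -5/3. Shifting weight toward the row that does better against Y would raise this floor (the equalizing mix achieves -5/6 against both Y and X), so the proposed strategy is not optimal.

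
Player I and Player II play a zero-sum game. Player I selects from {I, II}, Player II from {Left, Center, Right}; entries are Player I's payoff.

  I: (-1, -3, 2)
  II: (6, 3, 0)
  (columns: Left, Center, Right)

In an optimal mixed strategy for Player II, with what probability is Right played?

Row minima: I → -3, II → 0; maximin = 0.
Column maxima: Left → 6, Center → 3, Right → 2; minimax = 2.
0 ≠ 2, so there is no saddle point; optimal play is mixed.
Left is strictly dominated by Center (it gives Player I strictly more in every row), so Player II never plays it.
On the remaining 2×2 (I, II vs Center, Right):
Let Player I play I with probability p. Expected payoff against Center: (-3)p + 3(1−p) = −6p + 3; against Right: 2p + 0(1−p) = 2p.
Setting these equal: −6p + 3 = 2p ⇒ −8p = -3 ⇒ p = 3/8, and the value is (-6)·(3/8) + 3 = 3/4.
For Player II: with q = P(Center), equating I's and II's payoffs gives −5q + 2 = 3q ⇒ q = 1/4.

3/4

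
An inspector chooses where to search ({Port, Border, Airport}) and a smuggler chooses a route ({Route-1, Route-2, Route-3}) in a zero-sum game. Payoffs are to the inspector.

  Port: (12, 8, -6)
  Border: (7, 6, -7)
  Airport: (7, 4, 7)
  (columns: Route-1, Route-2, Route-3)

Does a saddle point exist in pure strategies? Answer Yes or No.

No

Row minima: Port → -6, Border → -7, Airport → 4; maximin = 4.
Column maxima: Route-1 → 12, Route-2 → 8, Route-3 → 7; minimax = 7.
4 ≠ 7, so no pure-strategy equilibrium exists.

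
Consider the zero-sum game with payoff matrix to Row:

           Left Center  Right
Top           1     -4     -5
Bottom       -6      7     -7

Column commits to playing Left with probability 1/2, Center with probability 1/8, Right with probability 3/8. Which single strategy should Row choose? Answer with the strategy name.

Top

Expected payoff of Top: (1/2)·1 + (1/8)·(-4) + (3/8)·(-5) = -15/8.
Expected payoff of Bottom: (1/2)·(-6) + (1/8)·7 + (3/8)·(-7) = -19/4.
The largest is -15/8, so Row's best response is Top.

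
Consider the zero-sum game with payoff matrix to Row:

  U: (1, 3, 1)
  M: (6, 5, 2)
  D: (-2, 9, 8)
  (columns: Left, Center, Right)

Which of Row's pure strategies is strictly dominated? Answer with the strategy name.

M gives a strictly higher payoff than U against every column: 6 > 1, 5 > 3, 2 > 1.
So U is strictly dominated and Row never plays it.

U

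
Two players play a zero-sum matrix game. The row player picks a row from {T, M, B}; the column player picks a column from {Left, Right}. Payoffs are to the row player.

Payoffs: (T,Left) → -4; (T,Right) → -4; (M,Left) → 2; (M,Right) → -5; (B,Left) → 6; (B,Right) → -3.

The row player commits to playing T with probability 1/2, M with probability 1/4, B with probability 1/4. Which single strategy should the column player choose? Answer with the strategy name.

Right

If the column player plays Left, the row player's expected payoff is (1/2)·(-4) + (1/4)·2 + (1/4)·6 = 0.
If the column player plays Right, the row player's expected payoff is (1/2)·(-4) + (1/4)·(-5) + (1/4)·(-3) = -4.
The column player minimizes the row player's payoff; the smallest is -4, so the best response is Right.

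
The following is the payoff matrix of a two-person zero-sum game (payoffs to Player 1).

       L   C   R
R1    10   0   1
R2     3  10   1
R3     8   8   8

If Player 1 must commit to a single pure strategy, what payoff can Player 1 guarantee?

Row minima: R1 → 0, R2 → 1, R3 → 8.
The best of these is 8.

8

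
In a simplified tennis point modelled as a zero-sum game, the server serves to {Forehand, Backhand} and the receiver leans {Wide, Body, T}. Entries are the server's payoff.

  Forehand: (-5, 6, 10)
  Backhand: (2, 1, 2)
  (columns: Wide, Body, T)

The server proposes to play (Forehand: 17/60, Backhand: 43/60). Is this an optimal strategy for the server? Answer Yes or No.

No

Against Wide this mix gives (17/60)·(-5) + (43/60)·2 = 1/60.
Against Body this mix gives (17/60)·6 + (43/60)·1 = 29/12.
Against T this mix gives (17/60)·10 + (43/60)·2 = 64/15.
The receiver will play Wide, holding the server to 1/60. Shifting weight toward the row that does better against Wide would raise this floor (the equalizing mix achieves 17/12 against both Wide and Body), so the proposed strategy is not optimal.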